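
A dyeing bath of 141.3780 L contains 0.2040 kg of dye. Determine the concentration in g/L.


Formula: Conc = dye_mass(kg) / volume(L) * 1000
Substituting: Conc = 0.2040 / 141.3780 * 1000
Result: 1.4429 g/L


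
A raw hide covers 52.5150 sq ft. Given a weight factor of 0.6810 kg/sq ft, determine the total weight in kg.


Formula: Weight = area * weight_per_sqft
Substituting: Weight = 52.5150 * 0.6810
Result: 35.7627 kg


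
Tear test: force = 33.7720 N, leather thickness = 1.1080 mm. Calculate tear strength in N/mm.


Formula: Tear strength = force / thickness
Substituting: Tear strength = 33.7720 / 1.1080
Result: 30.4801 N/mm


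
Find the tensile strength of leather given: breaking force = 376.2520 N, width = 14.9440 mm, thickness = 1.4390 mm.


Formula: TS = force / (width * thickness)
Substituting: TS = 376.2520 / (14.9440 * 1.4390)
Result: 17.4965 N/mm^2


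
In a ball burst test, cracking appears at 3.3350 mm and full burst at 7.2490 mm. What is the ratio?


Formula: Ratio = crack / burst
Substituting: Ratio = 3.3350 / 7.2490
Result: 0.4601


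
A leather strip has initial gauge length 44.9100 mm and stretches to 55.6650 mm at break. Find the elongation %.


Formula: Elongation = (Lf - L0) / L0 * 100
Substituting: Elongation = (55.6650 - 44.9100) / 44.9100 * 100
Result: 23.9479 %


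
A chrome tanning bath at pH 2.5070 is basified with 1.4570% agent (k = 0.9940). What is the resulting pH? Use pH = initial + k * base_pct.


Formula: pH_final = pH_initial + k * base_pct
Substituting: pH_final = 2.5070 + 0.9940 * 1.4570
Result: 3.9553


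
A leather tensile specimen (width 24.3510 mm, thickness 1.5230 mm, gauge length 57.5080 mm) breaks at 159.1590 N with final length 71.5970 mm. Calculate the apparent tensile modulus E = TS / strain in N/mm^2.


TS = F / (w * t) = 159.1590 / (24.3510 * 1.5230) = 4.2916 N/mm^2
strain = (Lf - L0) / L0 = (71.5970 - 57.5080) / 57.5080 = 0.2450
E = TS / strain = 4.2916 / 0.2450 = 17.5171 N/mm^2


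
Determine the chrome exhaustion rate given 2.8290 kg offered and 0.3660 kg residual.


Formula: Uptake = (offered - residual) / offered * 100
Substituting: Uptake = (2.8290 - 0.3660) / 2.8290 * 100
Result: 87.0626 %


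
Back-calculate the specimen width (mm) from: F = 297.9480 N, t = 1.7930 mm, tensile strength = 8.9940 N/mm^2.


Formula: w = F / (TS * t)
Substituting: w = 297.9480 / (8.9940 * 1.7930)
Result: 18.4760 mm


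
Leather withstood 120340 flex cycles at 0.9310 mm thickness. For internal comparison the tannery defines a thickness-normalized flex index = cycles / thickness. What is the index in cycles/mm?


Formula: Index = cycles / thickness
Substituting: Index = 120340 / 0.9310
Result: 129258.8614 cycles/mm


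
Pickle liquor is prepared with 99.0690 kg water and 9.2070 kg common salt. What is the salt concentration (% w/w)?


Formula: Conc = salt / (water + salt) * 100
Substituting: Conc = 9.2070 / (99.0690 + 9.2070) * 100
Result: 8.5033 %


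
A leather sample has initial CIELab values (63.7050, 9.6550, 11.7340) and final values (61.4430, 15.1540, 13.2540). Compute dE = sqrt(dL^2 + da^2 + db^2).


dL = -2.2620, da = 5.4990, db = 1.5200
dE = sqrt((-2.2620)^2 + 5.4990^2 + 1.5200^2) = 6.1373


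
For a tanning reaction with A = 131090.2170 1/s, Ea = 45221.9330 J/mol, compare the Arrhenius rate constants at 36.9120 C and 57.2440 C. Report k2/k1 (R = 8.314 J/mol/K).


T1 = 36.9120 + 273.15 = 310.0620 K; T2 = 57.2440 + 273.15 = 330.3940 K
k1 = A * exp(-Ea/(R*T1)) = 131090.2170 * exp(-45221.9330/(8.314*310.0620)) = 0.00315483 1/s
k2 = A * exp(-Ea/(R*T2)) = 131090.2170 * exp(-45221.9330/(8.314*330.3940)) = 0.00928568 1/s
k2/k1 = 0.00928568 / 0.00315483 = 2.9433


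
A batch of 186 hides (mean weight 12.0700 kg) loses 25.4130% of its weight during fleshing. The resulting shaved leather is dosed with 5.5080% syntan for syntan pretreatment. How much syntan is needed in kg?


Total_raw = N * avg_wt = 186 * 12.0700 = 2245.0200 kg
Substrate = Total_raw * (1 - loss/100) = 2245.0200 * (1 - 25.4130/100) = 1674.4931 kg
Syntan = Substrate * pct / 100 = 1674.4931 * 5.5080 / 100 = 92.2311 kg


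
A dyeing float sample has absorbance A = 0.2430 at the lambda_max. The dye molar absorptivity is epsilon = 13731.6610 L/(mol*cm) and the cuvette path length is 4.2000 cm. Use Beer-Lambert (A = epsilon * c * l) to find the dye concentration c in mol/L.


Formula: c = A / (epsilon * l)
Substituting: c = 0.2430 / (13731.6610 * 4.2000)
Result: 4.2134e-06 mol/L


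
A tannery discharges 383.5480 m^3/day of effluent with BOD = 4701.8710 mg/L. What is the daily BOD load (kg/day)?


Formula: BOD_load = volume * conc / 1000
Substituting: BOD_load = 383.5480 * 4701.8710 / 1000
Result: 1803.3932 kg/day


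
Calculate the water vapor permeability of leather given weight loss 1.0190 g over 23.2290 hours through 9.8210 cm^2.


Formula: WVP = loss / (area * time)
Substituting: WVP = 1.0190 / (9.8210 * 23.2290)
Result: 0.00446671 g/(cm^2*hr)


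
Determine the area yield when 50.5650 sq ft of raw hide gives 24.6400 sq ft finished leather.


Formula: Yield = finished / raw * 100
Substituting: Yield = 24.6400 / 50.5650 * 100
Result: 48.7294 %


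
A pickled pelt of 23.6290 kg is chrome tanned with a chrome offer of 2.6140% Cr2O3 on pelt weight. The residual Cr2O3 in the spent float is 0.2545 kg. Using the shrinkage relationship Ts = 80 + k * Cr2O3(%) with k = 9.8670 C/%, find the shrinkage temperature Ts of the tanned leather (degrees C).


Offered = pelt * offer_pct / 100 = 23.6290 * 2.6140 / 100 = 0.6177 kg
Uptake = offered - residual = 0.6177 - 0.2545 = 0.3632 kg
Cr2O3% on pelt = uptake / pelt * 100 = 0.3632 / 23.6290 * 100 = 1.5369 %
Ts = 80 + k * Cr2O3% = 80 + 9.8670 * 1.5369 = 95.1649 C


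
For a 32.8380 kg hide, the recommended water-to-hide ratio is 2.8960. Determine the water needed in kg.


Formula: Water = hide_weight * ratio
Substituting: Water = 32.8380 * 2.8960
Result: 95.0988 kg


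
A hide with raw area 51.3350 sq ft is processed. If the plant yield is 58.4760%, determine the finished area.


Formula: finished = raw * yield / 100
Substituting: finished = 51.3350 * 58.4760 / 100
Result: 30.0187 sq ft


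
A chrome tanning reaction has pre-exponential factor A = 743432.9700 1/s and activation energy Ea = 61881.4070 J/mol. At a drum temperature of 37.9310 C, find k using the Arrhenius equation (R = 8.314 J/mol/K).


T_K = T_C + 273.15 = 37.9310 + 273.15 = 311.0810 K
exponent = -Ea / (R * T_K) = -61881.4070 / (8.314 * 311.0810) = -23.9264
k = A * exp(exponent) = 743432.9700 * exp(-23.9264) = 3.0210e-05 1/s


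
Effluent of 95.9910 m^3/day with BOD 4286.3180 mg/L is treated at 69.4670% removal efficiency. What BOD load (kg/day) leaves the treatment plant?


Load_in = volume * conc / 1000 = 95.9910 * 4286.3180 / 1000 = 411.4480 kg/day
Removed = Load_in * eff / 100 = 411.4480 * 69.4670 / 100 = 285.8205 kg/day
Load_out = Load_in - Removed = 411.4480 - 285.8205 = 125.6274 kg/day


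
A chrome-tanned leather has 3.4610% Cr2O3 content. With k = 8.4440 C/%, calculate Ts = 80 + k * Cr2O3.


Formula: Ts = 80 + k * Cr2O3
Substituting: Ts = 80 + 8.4440 * 3.4610
Result: 109.2247 C


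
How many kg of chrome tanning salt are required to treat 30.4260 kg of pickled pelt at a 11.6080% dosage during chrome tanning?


Formula: Chrome = substrate * pct / 100
Substituting: Chrome = 30.4260 * 11.6080 / 100
Result: 3.5319 kg


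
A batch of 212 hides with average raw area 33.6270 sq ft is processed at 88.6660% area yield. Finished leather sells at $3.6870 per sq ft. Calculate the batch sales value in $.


Raw_total = N * avg_area = 212 * 33.6270 = 7128.9240 sq ft
Finished = Raw_total * yield / 100 = 7128.9240 * 88.6660 / 100 = 6320.9318 sq ft
Value = Finished * price = 6320.9318 * 3.6870 = 23305.2754 $


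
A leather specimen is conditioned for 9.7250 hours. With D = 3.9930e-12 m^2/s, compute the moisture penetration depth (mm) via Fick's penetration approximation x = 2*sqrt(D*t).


t = 9.7250 hr * 3600 = 35010.0000 s
D * t = 3.9930e-12 * 35010.0000 = 1.3979e-07
x = 2 * sqrt(D*t) = 2 * sqrt(1.3979e-07) = 7.4778e-04 m = 0.7478 mm


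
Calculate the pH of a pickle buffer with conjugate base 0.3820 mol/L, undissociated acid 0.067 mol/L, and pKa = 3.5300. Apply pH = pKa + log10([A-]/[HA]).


ratio = [A-] / [HA] = 0.3820 / 0.067 = 5.7015
log10(ratio) = 0.7560
pH = pKa + log10(ratio) = 3.5300 + 0.7560 = 4.2860


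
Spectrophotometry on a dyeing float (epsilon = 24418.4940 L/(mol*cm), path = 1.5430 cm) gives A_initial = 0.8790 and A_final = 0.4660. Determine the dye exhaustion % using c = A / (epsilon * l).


c_initial = A_i / (epsilon * l) = 0.8790 / (24418.4940 * 1.5430) = 2.3329e-05 mol/L
c_final = A_f / (epsilon * l) = 0.4660 / (24418.4940 * 1.5430) = 1.2368e-05 mol/L
Exhaustion = (c_initial - c_final) / c_initial * 100 = (2.3329e-05 - 1.2368e-05) / 2.3329e-05 * 100 = 46.9852 %


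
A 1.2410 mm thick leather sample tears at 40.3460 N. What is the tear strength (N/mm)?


Formula: Tear strength = force / thickness
Substituting: Tear strength = 40.3460 / 1.2410
Result: 32.5109 N/mm


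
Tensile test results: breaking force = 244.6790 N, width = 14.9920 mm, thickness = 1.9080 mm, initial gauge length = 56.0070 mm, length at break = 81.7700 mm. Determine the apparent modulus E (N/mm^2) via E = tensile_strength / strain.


TS = F / (w * t) = 244.6790 / (14.9920 * 1.9080) = 8.5538 N/mm^2
strain = (Lf - L0) / L0 = (81.7700 - 56.0070) / 56.0070 = 0.4600
E = TS / strain = 8.5538 / 0.4600 = 18.5954 N/mm^2


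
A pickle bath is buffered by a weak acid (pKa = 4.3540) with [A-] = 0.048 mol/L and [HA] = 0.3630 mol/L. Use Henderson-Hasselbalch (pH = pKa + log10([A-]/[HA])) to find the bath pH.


ratio = [A-] / [HA] = 0.048 / 0.3630 = 0.1322
log10(ratio) = -0.8787
pH = pKa + log10(ratio) = 4.3540 - 0.8787 = 3.4753


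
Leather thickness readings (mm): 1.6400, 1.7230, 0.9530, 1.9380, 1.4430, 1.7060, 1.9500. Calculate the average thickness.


Formula: Average = sum / n
Substituting: Average = 11.3530 / 7
Result: 1.6219 mm


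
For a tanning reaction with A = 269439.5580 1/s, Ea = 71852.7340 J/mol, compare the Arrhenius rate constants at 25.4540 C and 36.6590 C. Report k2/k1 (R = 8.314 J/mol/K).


T1 = 25.4540 + 273.15 = 298.6040 K; T2 = 36.6590 + 273.15 = 309.8090 K
k1 = A * exp(-Ea/(R*T1)) = 269439.5580 * exp(-71852.7340/(8.314*298.6040)) = 7.2585e-08 1/s
k2 = A * exp(-Ea/(R*T2)) = 269439.5580 * exp(-71852.7340/(8.314*309.8090)) = 2.0676e-07 1/s
k2/k1 = 2.0676e-07 / 7.2585e-08 = 2.8485


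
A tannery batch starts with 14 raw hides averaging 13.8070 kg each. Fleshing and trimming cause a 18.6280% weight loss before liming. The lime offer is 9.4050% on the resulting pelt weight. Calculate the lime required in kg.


Total_raw = N * avg_wt = 14 * 13.8070 = 193.2980 kg
Substrate = Total_raw * (1 - loss/100) = 193.2980 * (1 - 18.6280/100) = 157.2904 kg
Lime = Substrate * pct / 100 = 157.2904 * 9.4050 / 100 = 14.7932 kg


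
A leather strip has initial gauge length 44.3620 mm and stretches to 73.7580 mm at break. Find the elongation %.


Formula: Elongation = (Lf - L0) / L0 * 100
Substituting: Elongation = (73.7580 - 44.3620) / 44.3620 * 100
Result: 66.2639 %


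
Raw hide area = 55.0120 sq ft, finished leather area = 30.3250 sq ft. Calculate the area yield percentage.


Formula: Yield = finished / raw * 100
Substituting: Yield = 30.3250 / 55.0120 * 100
Result: 55.1243 %


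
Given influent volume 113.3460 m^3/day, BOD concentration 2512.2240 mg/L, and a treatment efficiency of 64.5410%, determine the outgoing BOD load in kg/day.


Load_in = volume * conc / 1000 = 113.3460 * 2512.2240 / 1000 = 284.7505 kg/day
Removed = Load_in * eff / 100 = 284.7505 * 64.5410 / 100 = 183.7808 kg/day
Load_out = Load_in - Removed = 284.7505 - 183.7808 = 100.9697 kg/day


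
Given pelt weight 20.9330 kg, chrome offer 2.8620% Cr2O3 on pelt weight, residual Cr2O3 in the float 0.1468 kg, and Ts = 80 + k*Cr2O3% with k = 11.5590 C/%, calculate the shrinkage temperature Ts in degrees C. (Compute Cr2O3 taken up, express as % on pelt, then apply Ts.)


Offered = pelt * offer_pct / 100 = 20.9330 * 2.8620 / 100 = 0.5991 kg
Uptake = offered - residual = 0.5991 - 0.1468 = 0.4523 kg
Cr2O3% on pelt = uptake / pelt * 100 = 0.4523 / 20.9330 * 100 = 2.1607 %
Ts = 80 + k * Cr2O3% = 80 + 11.5590 * 2.1607 = 104.9757 C


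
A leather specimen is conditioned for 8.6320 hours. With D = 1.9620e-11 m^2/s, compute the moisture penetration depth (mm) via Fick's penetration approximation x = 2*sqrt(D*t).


t = 8.6320 hr * 3600 = 31075.2000 s
D * t = 1.9620e-11 * 31075.2000 = 6.0970e-07
x = 2 * sqrt(D*t) = 2 * sqrt(6.0970e-07) = 0.00156166 m = 1.5617 mm


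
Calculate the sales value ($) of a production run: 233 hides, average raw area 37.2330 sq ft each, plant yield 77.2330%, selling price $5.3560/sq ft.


Raw_total = N * avg_area = 233 * 37.2330 = 8675.2890 sq ft
Finished = Raw_total * yield / 100 = 8675.2890 * 77.2330 / 100 = 6700.1860 sq ft
Value = Finished * price = 6700.1860 * 5.3560 = 35886.1960 $


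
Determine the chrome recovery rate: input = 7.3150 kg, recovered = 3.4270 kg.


Formula: Recovery = recovered / input * 100
Substituting: Recovery = 3.4270 / 7.3150 * 100
Result: 46.8489 %


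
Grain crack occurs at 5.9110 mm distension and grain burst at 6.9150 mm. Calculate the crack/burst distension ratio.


Formula: Ratio = crack / burst
Substituting: Ratio = 5.9110 / 6.9150
Result: 0.8548


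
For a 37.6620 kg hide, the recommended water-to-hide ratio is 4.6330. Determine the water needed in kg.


Formula: Water = hide_weight * ratio
Substituting: Water = 37.6620 * 4.6330
Result: 174.4880 kg


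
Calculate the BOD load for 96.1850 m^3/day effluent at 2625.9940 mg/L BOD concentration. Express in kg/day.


Formula: BOD_load = volume * conc / 1000
Substituting: BOD_load = 96.1850 * 2625.9940 / 1000
Result: 252.5812 kg/day


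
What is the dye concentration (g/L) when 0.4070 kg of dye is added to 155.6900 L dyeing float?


Formula: Conc = dye_mass(kg) / volume(L) * 1000
Substituting: Conc = 0.4070 / 155.6900 * 1000
Result: 2.6142 g/L


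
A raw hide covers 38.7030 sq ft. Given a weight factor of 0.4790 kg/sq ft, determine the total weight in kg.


Formula: Weight = area * weight_per_sqft
Substituting: Weight = 38.7030 * 0.4790
Result: 18.5387 kg


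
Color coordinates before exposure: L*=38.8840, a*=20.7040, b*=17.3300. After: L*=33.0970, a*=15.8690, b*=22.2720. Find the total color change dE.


dL = -5.7870, da = -4.8350, db = 4.9420
dE = sqrt((-5.7870)^2 + (-4.8350)^2 + 4.9420^2) = 9.0161


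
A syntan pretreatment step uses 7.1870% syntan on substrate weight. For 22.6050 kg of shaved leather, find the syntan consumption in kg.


Formula: Syntan = substrate * pct / 100
Substituting: Syntan = 22.6050 * 7.1870 / 100
Result: 1.6246 kg


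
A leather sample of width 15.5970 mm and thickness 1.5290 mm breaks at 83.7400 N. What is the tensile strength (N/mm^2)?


Formula: TS = force / (width * thickness)
Substituting: TS = 83.7400 / (15.5970 * 1.5290)
Result: 3.5114 N/mm^2


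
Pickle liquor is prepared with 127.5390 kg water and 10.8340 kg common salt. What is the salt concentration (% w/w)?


Formula: Conc = salt / (water + salt) * 100
Substituting: Conc = 10.8340 / (127.5390 + 10.8340) * 100
Result: 7.8296 %


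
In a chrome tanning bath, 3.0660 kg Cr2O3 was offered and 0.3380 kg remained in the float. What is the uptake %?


Formula: Uptake = (offered - residual) / offered * 100
Substituting: Uptake = (3.0660 - 0.3380) / 3.0660 * 100
Result: 88.9759 %


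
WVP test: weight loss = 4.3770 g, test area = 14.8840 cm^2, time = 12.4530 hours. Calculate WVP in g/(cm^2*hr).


Formula: WVP = loss / (area * time)
Substituting: WVP = 4.3770 / (14.8840 * 12.4530)
Result: 0.0236147 g/(cm^2*hr)


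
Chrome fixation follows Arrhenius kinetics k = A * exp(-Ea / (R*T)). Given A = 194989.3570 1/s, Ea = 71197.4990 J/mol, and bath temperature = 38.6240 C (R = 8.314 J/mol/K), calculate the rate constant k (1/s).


T_K = T_C + 273.15 = 38.6240 + 273.15 = 311.7740 K
exponent = -Ea / (R * T_K) = -71197.4990 / (8.314 * 311.7740) = -27.4672
k = A * exp(exponent) = 194989.3570 * exp(-27.4672) = 2.2969e-07 1/s


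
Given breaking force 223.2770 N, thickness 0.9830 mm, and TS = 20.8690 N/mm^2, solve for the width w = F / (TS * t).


Formula: w = F / (TS * t)
Substituting: w = 223.2770 / (20.8690 * 0.9830)
Result: 10.8840 mm


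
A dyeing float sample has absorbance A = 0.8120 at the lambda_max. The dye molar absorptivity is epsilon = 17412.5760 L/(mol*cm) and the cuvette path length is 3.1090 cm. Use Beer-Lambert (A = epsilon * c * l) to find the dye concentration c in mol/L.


Formula: c = A / (epsilon * l)
Substituting: c = 0.8120 / (17412.5760 * 3.1090)
Result: 1.4999e-05 mol/L


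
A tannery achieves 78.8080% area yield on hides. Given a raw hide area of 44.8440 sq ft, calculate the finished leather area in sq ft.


Formula: finished = raw * yield / 100
Substituting: finished = 44.8440 * 78.8080 / 100
Result: 35.3407 sq ft


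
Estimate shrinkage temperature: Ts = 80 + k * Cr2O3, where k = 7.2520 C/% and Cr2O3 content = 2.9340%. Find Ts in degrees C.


Formula: Ts = 80 + k * Cr2O3
Substituting: Ts = 80 + 7.2520 * 2.9340
Result: 101.2774 C


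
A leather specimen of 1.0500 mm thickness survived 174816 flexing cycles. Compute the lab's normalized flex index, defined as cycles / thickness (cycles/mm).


Formula: Index = cycles / thickness
Substituting: Index = 174816 / 1.0500
Result: 166491.4286 cycles/mm


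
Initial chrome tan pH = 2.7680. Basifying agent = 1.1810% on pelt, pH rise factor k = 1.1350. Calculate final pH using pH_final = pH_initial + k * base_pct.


Formula: pH_final = pH_initial + k * base_pct
Substituting: pH_final = 2.7680 + 1.1350 * 1.1810
Result: 4.1084


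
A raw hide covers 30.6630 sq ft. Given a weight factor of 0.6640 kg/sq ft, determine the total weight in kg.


Formula: Weight = area * weight_per_sqft
Substituting: Weight = 30.6630 * 0.6640
Result: 20.3602 kg


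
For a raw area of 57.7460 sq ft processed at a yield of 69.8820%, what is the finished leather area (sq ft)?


Formula: finished = raw * yield / 100
Substituting: finished = 57.7460 * 69.8820 / 100
Result: 40.3541 sq ft


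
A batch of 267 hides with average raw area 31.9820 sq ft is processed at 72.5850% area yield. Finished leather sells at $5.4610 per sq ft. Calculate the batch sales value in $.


Raw_total = N * avg_area = 267 * 31.9820 = 8539.1940 sq ft
Finished = Raw_total * yield / 100 = 8539.1940 * 72.5850 / 100 = 6198.1740 sq ft
Value = Finished * price = 6198.1740 * 5.4610 = 33848.2280 $


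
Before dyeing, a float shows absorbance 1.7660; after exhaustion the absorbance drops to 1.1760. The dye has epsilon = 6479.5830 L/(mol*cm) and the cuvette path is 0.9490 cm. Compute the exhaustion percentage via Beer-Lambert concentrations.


c_initial = A_i / (epsilon * l) = 1.7660 / (6479.5830 * 0.9490) = 2.8720e-04 mol/L
c_final = A_f / (epsilon * l) = 1.1760 / (6479.5830 * 0.9490) = 1.9125e-04 mol/L
Exhaustion = (c_initial - c_final) / c_initial * 100 = (2.8720e-04 - 1.9125e-04) / 2.8720e-04 * 100 = 33.4088 %


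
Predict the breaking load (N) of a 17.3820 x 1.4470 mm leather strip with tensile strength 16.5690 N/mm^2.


Formula: F = TS * w * t
Substituting: F = 16.5690 * 17.3820 * 1.4470
Result: 416.7394 N


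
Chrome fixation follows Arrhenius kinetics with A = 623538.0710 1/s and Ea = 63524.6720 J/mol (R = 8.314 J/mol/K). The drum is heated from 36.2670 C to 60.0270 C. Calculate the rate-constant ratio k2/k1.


T1 = 36.2670 + 273.15 = 309.4170 K; T2 = 60.0270 + 273.15 = 333.1770 K
k1 = A * exp(-Ea/(R*T1)) = 623538.0710 * exp(-63524.6720/(8.314*309.4170)) = 1.1762e-05 1/s
k2 = A * exp(-Ea/(R*T2)) = 623538.0710 * exp(-63524.6720/(8.314*333.1770)) = 6.8433e-05 1/s
k2/k1 = 6.8433e-05 / 1.1762e-05 = 5.8183


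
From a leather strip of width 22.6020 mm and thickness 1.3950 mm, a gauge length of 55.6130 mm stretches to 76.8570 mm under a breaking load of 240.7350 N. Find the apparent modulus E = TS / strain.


TS = F / (w * t) = 240.7350 / (22.6020 * 1.3950) = 7.6352 N/mm^2
strain = (Lf - L0) / L0 = (76.8570 - 55.6130) / 55.6130 = 0.3820
E = TS / strain = 7.6352 / 0.3820 = 19.9875 N/mm^2


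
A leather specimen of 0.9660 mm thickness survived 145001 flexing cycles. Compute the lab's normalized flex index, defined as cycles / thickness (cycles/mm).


Formula: Index = cycles / thickness
Substituting: Index = 145001 / 0.9660
Result: 150104.5549 cycles/mm


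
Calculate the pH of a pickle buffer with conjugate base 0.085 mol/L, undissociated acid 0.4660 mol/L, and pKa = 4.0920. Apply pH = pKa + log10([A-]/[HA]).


ratio = [A-] / [HA] = 0.085 / 0.4660 = 0.1824
log10(ratio) = -0.7390
pH = pKa + log10(ratio) = 4.0920 - 0.7390 = 3.3530


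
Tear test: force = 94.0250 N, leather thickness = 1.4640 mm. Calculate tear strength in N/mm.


Formula: Tear strength = force / thickness
Substituting: Tear strength = 94.0250 / 1.4640
Result: 64.2247 N/mm


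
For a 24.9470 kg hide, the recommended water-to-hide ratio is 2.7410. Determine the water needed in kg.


Formula: Water = hide_weight * ratio
Substituting: Water = 24.9470 * 2.7410
Result: 68.3797 kg


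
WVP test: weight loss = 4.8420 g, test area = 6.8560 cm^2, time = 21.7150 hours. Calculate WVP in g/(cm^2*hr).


Formula: WVP = loss / (area * time)
Substituting: WVP = 4.8420 / (6.8560 * 21.7150)
Result: 0.0325233 g/(cm^2*hr)


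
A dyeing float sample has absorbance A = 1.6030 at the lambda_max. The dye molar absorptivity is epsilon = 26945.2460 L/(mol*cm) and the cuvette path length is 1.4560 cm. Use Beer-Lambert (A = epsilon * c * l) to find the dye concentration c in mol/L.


Formula: c = A / (epsilon * l)
Substituting: c = 1.6030 / (26945.2460 * 1.4560)
Result: 4.0859e-05 mol/L


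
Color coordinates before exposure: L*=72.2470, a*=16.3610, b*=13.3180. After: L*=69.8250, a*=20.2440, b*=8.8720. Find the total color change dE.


dL = -2.4220, da = 3.8830, db = -4.4460
dE = sqrt((-2.4220)^2 + 3.8830^2 + (-4.4460)^2) = 6.3805


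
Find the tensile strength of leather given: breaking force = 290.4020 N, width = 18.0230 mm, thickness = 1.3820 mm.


Formula: TS = force / (width * thickness)
Substituting: TS = 290.4020 / (18.0230 * 1.3820)
Result: 11.6591 N/mm^2


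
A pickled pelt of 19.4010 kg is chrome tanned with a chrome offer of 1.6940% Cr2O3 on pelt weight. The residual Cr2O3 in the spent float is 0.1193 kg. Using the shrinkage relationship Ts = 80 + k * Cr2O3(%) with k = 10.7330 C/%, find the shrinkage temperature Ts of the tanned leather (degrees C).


Offered = pelt * offer_pct / 100 = 19.4010 * 1.6940 / 100 = 0.3287 kg
Uptake = offered - residual = 0.3287 - 0.1193 = 0.2094 kg
Cr2O3% on pelt = uptake / pelt * 100 = 0.2094 / 19.4010 * 100 = 1.0791 %
Ts = 80 + k * Cr2O3% = 80 + 10.7330 * 1.0791 = 91.5818 C


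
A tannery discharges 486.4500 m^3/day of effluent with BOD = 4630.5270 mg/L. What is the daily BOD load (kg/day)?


Formula: BOD_load = volume * conc / 1000
Substituting: BOD_load = 486.4500 * 4630.5270 / 1000
Result: 2252.5199 kg/day


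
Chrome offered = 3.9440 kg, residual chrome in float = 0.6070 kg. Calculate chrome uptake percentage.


Formula: Uptake = (offered - residual) / offered * 100
Substituting: Uptake = (3.9440 - 0.6070) / 3.9440 * 100
Result: 84.6095 %


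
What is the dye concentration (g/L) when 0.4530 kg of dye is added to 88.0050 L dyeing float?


Formula: Conc = dye_mass(kg) / volume(L) * 1000
Substituting: Conc = 0.4530 / 88.0050 * 1000
Result: 5.1474 g/L


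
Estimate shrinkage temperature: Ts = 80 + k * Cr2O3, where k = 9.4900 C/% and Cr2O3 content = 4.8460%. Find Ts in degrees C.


Formula: Ts = 80 + k * Cr2O3
Substituting: Ts = 80 + 9.4900 * 4.8460
Result: 125.9885 C


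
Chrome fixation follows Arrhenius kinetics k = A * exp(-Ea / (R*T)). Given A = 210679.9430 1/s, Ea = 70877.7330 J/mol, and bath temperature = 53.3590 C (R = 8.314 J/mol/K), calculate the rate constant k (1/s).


T_K = T_C + 273.15 = 53.3590 + 273.15 = 326.5090 K
exponent = -Ea / (R * T_K) = -70877.7330 / (8.314 * 326.5090) = -26.1099
k = A * exp(exponent) = 210679.9430 * exp(-26.1099) = 9.6439e-07 1/s


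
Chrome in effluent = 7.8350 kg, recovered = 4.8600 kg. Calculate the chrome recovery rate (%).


Formula: Recovery = recovered / input * 100
Substituting: Recovery = 4.8600 / 7.8350 * 100
Result: 62.0294 %


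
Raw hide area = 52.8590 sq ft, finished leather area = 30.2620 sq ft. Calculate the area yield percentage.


Formula: Yield = finished / raw * 100
Substituting: Yield = 30.2620 / 52.8590 * 100
Result: 57.2504 %


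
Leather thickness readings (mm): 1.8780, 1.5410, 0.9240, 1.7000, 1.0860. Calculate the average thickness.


Formula: Average = sum / n
Substituting: Average = 7.1290 / 5
Result: 1.4258 mm


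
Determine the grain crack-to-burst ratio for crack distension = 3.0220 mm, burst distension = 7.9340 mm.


Formula: Ratio = crack / burst
Substituting: Ratio = 3.0220 / 7.9340
Result: 0.3809


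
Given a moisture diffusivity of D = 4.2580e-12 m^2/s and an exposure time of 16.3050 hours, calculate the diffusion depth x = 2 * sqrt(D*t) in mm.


t = 16.3050 hr * 3600 = 58698.0000 s
D * t = 4.2580e-12 * 58698.0000 = 2.4994e-07
x = 2 * sqrt(D*t) = 2 * sqrt(2.4994e-07) = 9.9987e-04 m = 0.9999 mm


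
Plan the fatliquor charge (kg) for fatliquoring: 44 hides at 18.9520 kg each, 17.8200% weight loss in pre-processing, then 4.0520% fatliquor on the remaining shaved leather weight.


Total_raw = N * avg_wt = 44 * 18.9520 = 833.8880 kg
Substrate = Total_raw * (1 - loss/100) = 833.8880 * (1 - 17.8200/100) = 685.2892 kg
Fat = Substrate * pct / 100 = 685.2892 * 4.0520 / 100 = 27.7679 kg


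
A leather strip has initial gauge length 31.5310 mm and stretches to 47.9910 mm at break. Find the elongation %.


Formula: Elongation = (Lf - L0) / L0 * 100
Substituting: Elongation = (47.9910 - 31.5310) / 31.5310 * 100
Result: 52.2026 %


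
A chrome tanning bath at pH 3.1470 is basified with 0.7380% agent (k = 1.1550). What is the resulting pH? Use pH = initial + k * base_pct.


Formula: pH_final = pH_initial + k * base_pct
Substituting: pH_final = 3.1470 + 1.1550 * 0.7380
Result: 3.9994


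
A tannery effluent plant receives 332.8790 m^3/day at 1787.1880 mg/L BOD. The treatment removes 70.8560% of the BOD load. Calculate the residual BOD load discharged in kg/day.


Load_in = volume * conc / 1000 = 332.8790 * 1787.1880 / 1000 = 594.9174 kg/day
Removed = Load_in * eff / 100 = 594.9174 * 70.8560 / 100 = 421.5346 kg/day
Load_out = Load_in - Removed = 594.9174 - 421.5346 = 173.3827 kg/day


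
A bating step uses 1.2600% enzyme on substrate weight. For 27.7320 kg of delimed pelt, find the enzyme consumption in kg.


Formula: Enzyme = substrate * pct / 100
Substituting: Enzyme = 27.7320 * 1.2600 / 100
Result: 0.3494 kg


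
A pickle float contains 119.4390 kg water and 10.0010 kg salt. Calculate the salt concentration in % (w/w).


Formula: Conc = salt / (water + salt) * 100
Substituting: Conc = 10.0010 / (119.4390 + 10.0010) * 100
Result: 7.7264 %


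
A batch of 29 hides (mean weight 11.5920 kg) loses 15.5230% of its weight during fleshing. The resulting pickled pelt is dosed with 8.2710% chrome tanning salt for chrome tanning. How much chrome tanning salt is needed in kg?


Total_raw = N * avg_wt = 29 * 11.5920 = 336.1680 kg
Substrate = Total_raw * (1 - loss/100) = 336.1680 * (1 - 15.5230/100) = 283.9846 kg
Chrome = Substrate * pct / 100 = 283.9846 * 8.2710 / 100 = 23.4884 kg


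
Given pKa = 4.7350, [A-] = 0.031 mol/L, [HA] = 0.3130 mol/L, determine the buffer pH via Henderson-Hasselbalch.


ratio = [A-] / [HA] = 0.031 / 0.3130 = 0.0990415
log10(ratio) = -1.0042
pH = pKa + log10(ratio) = 4.7350 - 1.0042 = 3.7308


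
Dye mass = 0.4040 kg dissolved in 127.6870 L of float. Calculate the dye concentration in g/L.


Formula: Conc = dye_mass(kg) / volume(L) * 1000
Substituting: Conc = 0.4040 / 127.6870 * 1000
Result: 3.1640 g/L


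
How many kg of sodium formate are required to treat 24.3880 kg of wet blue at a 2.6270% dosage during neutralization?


Formula: Neutralizer = substrate * pct / 100
Substituting: Neutralizer = 24.3880 * 2.6270 / 100
Result: 0.6407 kg


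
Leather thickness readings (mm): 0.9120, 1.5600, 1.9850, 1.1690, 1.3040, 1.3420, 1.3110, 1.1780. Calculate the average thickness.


Formula: Average = sum / n
Substituting: Average = 10.7610 / 8
Result: 1.3451 mm


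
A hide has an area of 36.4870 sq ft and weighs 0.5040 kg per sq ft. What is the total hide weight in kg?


Formula: Weight = area * weight_per_sqft
Substituting: Weight = 36.4870 * 0.5040
Result: 18.3894 kg


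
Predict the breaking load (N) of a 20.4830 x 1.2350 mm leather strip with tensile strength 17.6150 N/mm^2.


Formula: F = TS * w * t
Substituting: F = 17.6150 * 20.4830 * 1.2350
Result: 445.5979 N


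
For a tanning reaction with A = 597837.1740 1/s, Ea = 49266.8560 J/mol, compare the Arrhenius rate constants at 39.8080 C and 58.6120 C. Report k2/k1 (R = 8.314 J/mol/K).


T1 = 39.8080 + 273.15 = 312.9580 K; T2 = 58.6120 + 273.15 = 331.7620 K
k1 = A * exp(-Ea/(R*T1)) = 597837.1740 * exp(-49266.8560/(8.314*312.9580)) = 0.00357553 1/s
k2 = A * exp(-Ea/(R*T2)) = 597837.1740 * exp(-49266.8560/(8.314*331.7620)) = 0.0104575 1/s
k2/k1 = 0.0104575 / 0.00357553 = 2.9247


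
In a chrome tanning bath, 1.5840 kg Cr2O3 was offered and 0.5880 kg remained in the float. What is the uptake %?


Formula: Uptake = (offered - residual) / offered * 100
Substituting: Uptake = (1.5840 - 0.5880) / 1.5840 * 100
Result: 62.8788 %


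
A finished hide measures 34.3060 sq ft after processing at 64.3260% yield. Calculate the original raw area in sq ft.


Formula: raw = finished * 100 / yield
Substituting: raw = 34.3060 * 100 / 64.3260
Result: 53.3315 sq ft


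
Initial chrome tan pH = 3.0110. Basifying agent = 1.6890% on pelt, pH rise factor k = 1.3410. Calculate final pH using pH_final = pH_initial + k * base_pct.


Formula: pH_final = pH_initial + k * base_pct
Substituting: pH_final = 3.0110 + 1.3410 * 1.6890
Result: 5.2759


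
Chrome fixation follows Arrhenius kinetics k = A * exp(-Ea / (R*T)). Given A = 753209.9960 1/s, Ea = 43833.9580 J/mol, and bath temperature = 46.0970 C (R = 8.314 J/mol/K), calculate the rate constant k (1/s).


T_K = T_C + 273.15 = 46.0970 + 273.15 = 319.2470 K
exponent = -Ea / (R * T_K) = -43833.9580 / (8.314 * 319.2470) = -16.5148
k = A * exp(exponent) = 753209.9960 * exp(-16.5148) = 0.0506548 1/s


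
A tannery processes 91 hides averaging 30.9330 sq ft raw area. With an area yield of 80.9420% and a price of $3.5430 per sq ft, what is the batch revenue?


Raw_total = N * avg_area = 91 * 30.9330 = 2814.9030 sq ft
Finished = Raw_total * yield / 100 = 2814.9030 * 80.9420 / 100 = 2278.4388 sq ft
Value = Finished * price = 2278.4388 * 3.5430 = 8072.5086 $


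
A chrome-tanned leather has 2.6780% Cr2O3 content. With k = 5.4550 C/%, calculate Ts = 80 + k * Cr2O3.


Formula: Ts = 80 + k * Cr2O3
Substituting: Ts = 80 + 5.4550 * 2.6780
Result: 94.6085 C


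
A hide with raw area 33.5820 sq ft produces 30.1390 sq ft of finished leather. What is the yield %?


Formula: Yield = finished / raw * 100
Substituting: Yield = 30.1390 / 33.5820 * 100
Result: 89.7475 %


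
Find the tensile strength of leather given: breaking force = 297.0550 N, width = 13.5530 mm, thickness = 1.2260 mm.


Formula: TS = force / (width * thickness)
Substituting: TS = 297.0550 / (13.5530 * 1.2260)
Result: 17.8777 N/mm^2


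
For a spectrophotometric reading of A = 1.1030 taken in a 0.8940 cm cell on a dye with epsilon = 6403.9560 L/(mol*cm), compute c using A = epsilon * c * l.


Formula: c = A / (epsilon * l)
Substituting: c = 1.1030 / (6403.9560 * 0.8940)
Result: 1.9266e-04 mol/L


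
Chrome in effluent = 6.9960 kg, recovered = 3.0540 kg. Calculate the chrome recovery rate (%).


Formula: Recovery = recovered / input * 100
Substituting: Recovery = 3.0540 / 6.9960 * 100
Result: 43.6535 %


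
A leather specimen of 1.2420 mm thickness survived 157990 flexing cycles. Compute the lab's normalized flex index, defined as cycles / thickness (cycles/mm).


Formula: Index = cycles / thickness
Substituting: Index = 157990 / 1.2420
Result: 127206.1192 cycles/mm


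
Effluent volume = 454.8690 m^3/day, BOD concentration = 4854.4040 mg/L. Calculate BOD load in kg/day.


Formula: BOD_load = volume * conc / 1000
Substituting: BOD_load = 454.8690 * 4854.4040 / 1000
Result: 2208.1179 kg/day


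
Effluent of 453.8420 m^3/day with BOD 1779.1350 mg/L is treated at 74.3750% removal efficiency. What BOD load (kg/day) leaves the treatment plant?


Load_in = volume * conc / 1000 = 453.8420 * 1779.1350 / 1000 = 807.4462 kg/day
Removed = Load_in * eff / 100 = 807.4462 * 74.3750 / 100 = 600.5381 kg/day
Load_out = Load_in - Removed = 807.4462 - 600.5381 = 206.9081 kg/day


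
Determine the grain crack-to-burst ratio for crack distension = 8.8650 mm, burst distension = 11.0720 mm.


Formula: Ratio = crack / burst
Substituting: Ratio = 8.8650 / 11.0720
Result: 0.8007


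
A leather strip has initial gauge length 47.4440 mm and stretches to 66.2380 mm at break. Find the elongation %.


Formula: Elongation = (Lf - L0) / L0 * 100
Substituting: Elongation = (66.2380 - 47.4440) / 47.4440 * 100
Result: 39.6130 %


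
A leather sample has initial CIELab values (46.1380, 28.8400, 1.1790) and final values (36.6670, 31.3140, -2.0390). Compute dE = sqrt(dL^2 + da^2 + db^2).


dL = -9.4710, da = 2.4740, db = -3.2180
dE = sqrt((-9.4710)^2 + 2.4740^2 + (-3.2180)^2) = 10.3042


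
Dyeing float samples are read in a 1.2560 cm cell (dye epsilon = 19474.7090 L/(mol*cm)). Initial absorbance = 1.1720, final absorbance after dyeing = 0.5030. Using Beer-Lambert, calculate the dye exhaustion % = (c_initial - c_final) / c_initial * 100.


c_initial = A_i / (epsilon * l) = 1.1720 / (19474.7090 * 1.2560) = 4.7915e-05 mol/L
c_final = A_f / (epsilon * l) = 0.5030 / (19474.7090 * 1.2560) = 2.0564e-05 mol/L
Exhaustion = (c_initial - c_final) / c_initial * 100 = (4.7915e-05 - 2.0564e-05) / 4.7915e-05 * 100 = 57.0819 %


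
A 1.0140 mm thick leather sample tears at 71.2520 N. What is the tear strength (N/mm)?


Formula: Tear strength = force / thickness
Substituting: Tear strength = 71.2520 / 1.0140
Result: 70.2682 N/mm


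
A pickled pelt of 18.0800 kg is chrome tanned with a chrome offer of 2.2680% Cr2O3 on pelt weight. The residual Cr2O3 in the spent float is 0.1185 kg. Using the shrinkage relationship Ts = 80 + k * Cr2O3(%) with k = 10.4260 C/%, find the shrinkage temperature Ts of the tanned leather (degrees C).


Offered = pelt * offer_pct / 100 = 18.0800 * 2.2680 / 100 = 0.4101 kg
Uptake = offered - residual = 0.4101 - 0.1185 = 0.2916 kg
Cr2O3% on pelt = uptake / pelt * 100 = 0.2916 / 18.0800 * 100 = 1.6126 %
Ts = 80 + k * Cr2O3% = 80 + 10.4260 * 1.6126 = 96.8128 C


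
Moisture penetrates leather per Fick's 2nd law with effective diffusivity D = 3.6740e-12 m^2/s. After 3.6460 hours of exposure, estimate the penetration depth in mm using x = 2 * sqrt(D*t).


t = 3.6460 hr * 3600 = 13125.6000 s
D * t = 3.6740e-12 * 13125.6000 = 4.8223e-08
x = 2 * sqrt(D*t) = 2 * sqrt(4.8223e-08) = 4.3920e-04 m = 0.4392 mm


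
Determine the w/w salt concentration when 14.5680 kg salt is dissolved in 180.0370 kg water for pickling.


Formula: Conc = salt / (water + salt) * 100
Substituting: Conc = 14.5680 / (180.0370 + 14.5680) * 100
Result: 7.4859 %


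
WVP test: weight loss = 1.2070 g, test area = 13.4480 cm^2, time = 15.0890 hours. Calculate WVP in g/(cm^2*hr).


Formula: WVP = loss / (area * time)
Substituting: WVP = 1.2070 / (13.4480 * 15.0890)
Result: 0.00594825 g/(cm^2*hr)


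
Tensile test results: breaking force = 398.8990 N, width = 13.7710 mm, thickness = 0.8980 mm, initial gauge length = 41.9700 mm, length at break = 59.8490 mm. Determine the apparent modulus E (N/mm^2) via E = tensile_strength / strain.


TS = F / (w * t) = 398.8990 / (13.7710 * 0.8980) = 32.2568 N/mm^2
strain = (Lf - L0) / L0 = (59.8490 - 41.9700) / 41.9700 = 0.4260
E = TS / strain = 32.2568 / 0.4260 = 75.7211 N/mm^2


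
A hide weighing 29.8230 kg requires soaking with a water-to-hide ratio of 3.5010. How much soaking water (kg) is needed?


Formula: Water = hide_weight * ratio
Substituting: Water = 29.8230 * 3.5010
Result: 104.4103 kg


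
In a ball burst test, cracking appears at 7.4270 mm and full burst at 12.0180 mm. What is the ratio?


Formula: Ratio = crack / burst
Substituting: Ratio = 7.4270 / 12.0180
Result: 0.6180


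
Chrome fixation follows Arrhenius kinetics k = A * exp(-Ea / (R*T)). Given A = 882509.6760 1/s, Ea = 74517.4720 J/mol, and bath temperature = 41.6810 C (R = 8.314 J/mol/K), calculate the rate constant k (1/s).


T_K = T_C + 273.15 = 41.6810 + 273.15 = 314.8310 K
exponent = -Ea / (R * T_K) = -74517.4720 / (8.314 * 314.8310) = -28.4689
k = A * exp(exponent) = 882509.6760 * exp(-28.4689) = 3.8180e-07 1/s


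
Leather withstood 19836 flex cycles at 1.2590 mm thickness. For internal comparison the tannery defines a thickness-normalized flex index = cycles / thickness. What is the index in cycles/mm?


Formula: Index = cycles / thickness
Substituting: Index = 19836 / 1.2590
Result: 15755.3614 cycles/mm


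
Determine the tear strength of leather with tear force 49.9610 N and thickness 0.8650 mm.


Formula: Tear strength = force / thickness
Substituting: Tear strength = 49.9610 / 0.8650
Result: 57.7584 N/mm


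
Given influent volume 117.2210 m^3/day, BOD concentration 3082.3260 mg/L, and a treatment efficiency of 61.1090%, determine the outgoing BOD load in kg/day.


Load_in = volume * conc / 1000 = 117.2210 * 3082.3260 / 1000 = 361.3133 kg/day
Removed = Load_in * eff / 100 = 361.3133 * 61.1090 / 100 = 220.7950 kg/day
Load_out = Load_in - Removed = 361.3133 - 220.7950 = 140.5184 kg/day


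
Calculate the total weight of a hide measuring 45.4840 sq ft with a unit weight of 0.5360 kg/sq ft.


Formula: Weight = area * weight_per_sqft
Substituting: Weight = 45.4840 * 0.5360
Result: 24.3794 kg


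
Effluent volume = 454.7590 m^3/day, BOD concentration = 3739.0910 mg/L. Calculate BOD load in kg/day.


Formula: BOD_load = volume * conc / 1000
Substituting: BOD_load = 454.7590 * 3739.0910 / 1000
Result: 1700.3853 kg/day


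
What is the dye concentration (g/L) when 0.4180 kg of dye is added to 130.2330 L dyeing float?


Formula: Conc = dye_mass(kg) / volume(L) * 1000
Substituting: Conc = 0.4180 / 130.2330 * 1000
Result: 3.2096 g/L


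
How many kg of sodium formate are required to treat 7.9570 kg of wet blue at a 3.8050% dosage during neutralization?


Formula: Neutralizer = substrate * pct / 100
Substituting: Neutralizer = 7.9570 * 3.8050 / 100
Result: 0.3028 kg


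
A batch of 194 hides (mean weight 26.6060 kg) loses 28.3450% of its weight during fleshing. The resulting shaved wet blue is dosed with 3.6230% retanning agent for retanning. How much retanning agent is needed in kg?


Total_raw = N * avg_wt = 194 * 26.6060 = 5161.5640 kg
Substrate = Total_raw * (1 - loss/100) = 5161.5640 * (1 - 28.3450/100) = 3698.5187 kg
Retan = Substrate * pct / 100 = 3698.5187 * 3.6230 / 100 = 133.9973 kg


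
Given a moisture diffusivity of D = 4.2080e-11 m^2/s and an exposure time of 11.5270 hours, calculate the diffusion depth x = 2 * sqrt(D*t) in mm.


t = 11.5270 hr * 3600 = 41497.2000 s
D * t = 4.2080e-11 * 41497.2000 = 1.7462e-06
x = 2 * sqrt(D*t) = 2 * sqrt(1.7462e-06) = 0.00264288 m = 2.6429 mm
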